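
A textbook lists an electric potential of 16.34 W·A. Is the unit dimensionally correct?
No

electric potential has SI base units: kg * m^2 / (A * s^3)
W·A does NOT reduce to kg * m^2 / (A * s^3); a valid unit for electric potential would be e.g. V.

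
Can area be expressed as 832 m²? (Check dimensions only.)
Yes

area has SI base units: m^2
m² reduces to the same SI base units, so it is a valid unit for area.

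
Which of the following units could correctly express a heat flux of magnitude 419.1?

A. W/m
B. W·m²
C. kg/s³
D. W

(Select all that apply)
C

heat flux has SI base units: kg / s^3

Checking each option against kg / s^3:
  A. W/m: ✗ does not match
  B. W·m²: ✗ does not match
  C. kg/s³: ✓ matches
  D. W: ✗ does not match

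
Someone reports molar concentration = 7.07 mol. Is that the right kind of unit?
No

molar concentration has SI base units: mol / m^3
mol does NOT reduce to mol / m^3; a valid unit for molar concentration would be e.g. mol/m³.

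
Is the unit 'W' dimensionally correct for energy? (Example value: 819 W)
No

energy has SI base units: kg * m^2 / s^2
W does NOT reduce to kg * m^2 / s^2; a valid unit for energy would be e.g. J.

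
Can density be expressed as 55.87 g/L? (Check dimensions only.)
Yes

density has SI base units: kg / m^3
g/L reduces to the same SI base units, so it is a valid unit for density.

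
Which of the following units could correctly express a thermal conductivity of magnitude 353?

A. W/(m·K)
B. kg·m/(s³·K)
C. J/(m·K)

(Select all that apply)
A, B

thermal conductivity has SI base units: kg * m / (s^3 * K)

Checking each option against kg * m / (s^3 * K):
  A. W/(m·K): ✓ matches
  B. kg·m/(s³·K): ✓ matches
  C. J/(m·K): ✗ does not match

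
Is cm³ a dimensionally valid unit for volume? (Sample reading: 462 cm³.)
Yes

volume has SI base units: m^3
cm³ reduces to the same SI base units, so it is a valid unit for volume.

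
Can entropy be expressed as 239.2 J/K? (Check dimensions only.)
Yes

entropy has SI base units: kg * m^2 / (s^2 * K)
J/K reduces to the same SI base units, so it is a valid unit for entropy.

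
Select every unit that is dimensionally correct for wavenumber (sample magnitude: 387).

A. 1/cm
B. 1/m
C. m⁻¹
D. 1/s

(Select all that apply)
A, B, C

wavenumber has SI base units: 1 / m

Checking each option against 1 / m:
  A. 1/cm: ✓ matches
  B. 1/m: ✓ matches
  C. m⁻¹: ✓ matches
  D. 1/s: ✗ does not match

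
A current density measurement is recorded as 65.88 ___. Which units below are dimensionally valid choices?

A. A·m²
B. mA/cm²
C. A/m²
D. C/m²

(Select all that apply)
B, C

current density has SI base units: A / m^2

Checking each option against A / m^2:
  A. A·m²: ✗ does not match
  B. mA/cm²: ✓ matches
  C. A/m²: ✓ matches
  D. C/m²: ✗ does not match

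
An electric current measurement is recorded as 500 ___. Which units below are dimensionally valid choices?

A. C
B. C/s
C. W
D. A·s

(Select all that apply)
B

electric current has SI base units: A

Checking each option against A:
  A. C: ✗ does not match
  B. C/s: ✓ matches
  C. W: ✗ does not match
  D. A·s: ✗ does not match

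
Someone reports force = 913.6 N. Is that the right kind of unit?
Yes

force has SI base units: kg * m / s^2
N reduces to the same SI base units, so it is a valid unit for force.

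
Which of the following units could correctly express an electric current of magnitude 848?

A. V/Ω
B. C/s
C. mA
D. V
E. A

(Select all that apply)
A, B, C, E

electric current has SI base units: A

Checking each option against A:
  A. V/Ω: ✓ matches
  B. C/s: ✓ matches
  C. mA: ✓ matches
  D. V: ✗ does not match
  E. A: ✓ matches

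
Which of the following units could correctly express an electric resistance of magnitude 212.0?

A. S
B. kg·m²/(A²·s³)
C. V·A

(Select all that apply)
B

electric resistance has SI base units: kg * m^2 / (A^2 * s^3)

Checking each option against kg * m^2 / (A^2 * s^3):
  A. S: ✗ does not match
  B. kg·m²/(A²·s³): ✓ matches
  C. V·A: ✗ does not match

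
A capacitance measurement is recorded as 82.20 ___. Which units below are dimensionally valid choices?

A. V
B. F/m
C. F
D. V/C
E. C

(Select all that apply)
C

capacitance has SI base units: A^2 * s^4 / (kg * m^2)

Checking each option against A^2 * s^4 / (kg * m^2):
  A. V: ✗ does not match
  B. F/m: ✗ does not match
  C. F: ✓ matches
  D. V/C: ✗ does not match
  E. C: ✗ does not match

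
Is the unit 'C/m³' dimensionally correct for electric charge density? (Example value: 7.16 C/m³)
Yes

electric charge density has SI base units: A * s / m^3
C/m³ reduces to the same SI base units, so it is a valid unit for electric charge density.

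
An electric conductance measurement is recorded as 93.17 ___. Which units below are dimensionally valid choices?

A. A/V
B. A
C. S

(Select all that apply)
A, C

electric conductance has SI base units: A^2 * s^3 / (kg * m^2)

Checking each option against A^2 * s^3 / (kg * m^2):
  A. A/V: ✓ matches
  B. A: ✗ does not match
  C. S: ✓ matches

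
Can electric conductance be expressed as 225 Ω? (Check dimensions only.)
No

electric conductance has SI base units: A^2 * s^3 / (kg * m^2)
Ω does NOT reduce to A^2 * s^3 / (kg * m^2); a valid unit for electric conductance would be e.g. S.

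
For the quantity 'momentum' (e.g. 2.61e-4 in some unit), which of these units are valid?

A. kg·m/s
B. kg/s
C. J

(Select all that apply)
A

momentum has SI base units: kg * m / s

Checking each option against kg * m / s:
  A. kg·m/s: ✓ matches
  B. kg/s: ✗ does not match
  C. J: ✗ does not match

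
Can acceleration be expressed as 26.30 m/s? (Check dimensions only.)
No

acceleration has SI base units: m / s^2
m/s does NOT reduce to m / s^2; a valid unit for acceleration would be e.g. m/s².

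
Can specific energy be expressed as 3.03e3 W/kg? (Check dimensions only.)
No

specific energy has SI base units: m^2 / s^2
W/kg does NOT reduce to m^2 / s^2; a valid unit for specific energy would be e.g. J/kg.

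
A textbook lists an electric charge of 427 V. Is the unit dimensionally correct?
No

electric charge has SI base units: A * s
V does NOT reduce to A * s; a valid unit for electric charge would be e.g. C.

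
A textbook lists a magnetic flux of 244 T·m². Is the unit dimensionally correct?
Yes

magnetic flux has SI base units: kg * m^2 / (A * s^2)
T·m² reduces to the same SI base units, so it is a valid unit for magnetic flux.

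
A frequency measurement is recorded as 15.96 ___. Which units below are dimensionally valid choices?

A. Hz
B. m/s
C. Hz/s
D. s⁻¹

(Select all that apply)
A, D

frequency has SI base units: 1 / s

Checking each option against 1 / s:
  A. Hz: ✓ matches
  B. m/s: ✗ does not match
  C. Hz/s: ✗ does not match
  D. s⁻¹: ✓ matches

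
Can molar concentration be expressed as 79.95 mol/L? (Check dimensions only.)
Yes

molar concentration has SI base units: mol / m^3
mol/L reduces to the same SI base units, so it is a valid unit for molar concentration.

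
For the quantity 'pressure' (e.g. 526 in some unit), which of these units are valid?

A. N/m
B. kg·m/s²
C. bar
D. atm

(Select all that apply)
C, D

pressure has SI base units: kg / (m * s^2)

Checking each option against kg / (m * s^2):
  A. N/m: ✗ does not match
  B. kg·m/s²: ✗ does not match
  C. bar: ✓ matches
  D. atm: ✓ matches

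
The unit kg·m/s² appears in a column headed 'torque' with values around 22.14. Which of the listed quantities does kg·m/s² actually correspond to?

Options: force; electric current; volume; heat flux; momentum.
force

torque should have units dimensionally equivalent to kg * m^2 / s^2 (e.g. N·m).
The given unit 'kg·m/s²' reduces to kg * m / s^2. Of the listed options, that is the dimensionality of force.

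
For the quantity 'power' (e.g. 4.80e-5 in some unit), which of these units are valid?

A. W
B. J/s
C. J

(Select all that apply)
A, B

power has SI base units: kg * m^2 / s^3

Checking each option against kg * m^2 / s^3:
  A. W: ✓ matches
  B. J/s: ✓ matches
  C. J: ✗ does not match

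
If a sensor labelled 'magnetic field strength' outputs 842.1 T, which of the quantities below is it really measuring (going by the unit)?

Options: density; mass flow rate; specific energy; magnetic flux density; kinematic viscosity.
magnetic flux density

magnetic field strength should have units dimensionally equivalent to A / m (e.g. A/m).
The given unit 'T' reduces to kg / (A * s^2). Of the listed options, that is the dimensionality of magnetic flux density.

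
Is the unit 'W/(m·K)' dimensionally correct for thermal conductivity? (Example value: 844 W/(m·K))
Yes

thermal conductivity has SI base units: kg * m / (s^3 * K)
W/(m·K) reduces to the same SI base units, so it is a valid unit for thermal conductivity.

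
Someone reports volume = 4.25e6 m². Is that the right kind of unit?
No

volume has SI base units: m^3
m² does NOT reduce to m^3; a valid unit for volume would be e.g. m³.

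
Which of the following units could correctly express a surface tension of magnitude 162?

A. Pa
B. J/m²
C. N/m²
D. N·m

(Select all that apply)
B

surface tension has SI base units: kg / s^2

Checking each option against kg / s^2:
  A. Pa: ✗ does not match
  B. J/m²: ✓ matches
  C. N/m²: ✗ does not match
  D. N·m: ✗ does not match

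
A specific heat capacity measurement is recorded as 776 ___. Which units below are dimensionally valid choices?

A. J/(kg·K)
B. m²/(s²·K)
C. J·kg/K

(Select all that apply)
A, B

specific heat capacity has SI base units: m^2 / (s^2 * K)

Checking each option against m^2 / (s^2 * K):
  A. J/(kg·K): ✓ matches
  B. m²/(s²·K): ✓ matches
  C. J·kg/K: ✗ does not match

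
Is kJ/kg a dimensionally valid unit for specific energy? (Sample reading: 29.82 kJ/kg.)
Yes

specific energy has SI base units: m^2 / s^2
kJ/kg reduces to the same SI base units, so it is a valid unit for specific energy.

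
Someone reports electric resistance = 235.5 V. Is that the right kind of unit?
No

electric resistance has SI base units: kg * m^2 / (A^2 * s^3)
V does NOT reduce to kg * m^2 / (A^2 * s^3); a valid unit for electric resistance would be e.g. Ω.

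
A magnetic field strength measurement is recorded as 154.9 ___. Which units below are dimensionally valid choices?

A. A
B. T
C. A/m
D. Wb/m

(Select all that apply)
C

magnetic field strength has SI base units: A / m

Checking each option against A / m:
  A. A: ✗ does not match
  B. T: ✗ does not match
  C. A/m: ✓ matches
  D. Wb/m: ✗ does not match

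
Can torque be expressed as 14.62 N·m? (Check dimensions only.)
Yes

torque has SI base units: kg * m^2 / s^2
N·m reduces to the same SI base units, so it is a valid unit for torque.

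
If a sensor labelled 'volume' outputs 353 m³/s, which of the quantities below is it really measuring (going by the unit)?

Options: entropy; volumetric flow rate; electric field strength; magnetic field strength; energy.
volumetric flow rate

volume should have units dimensionally equivalent to m^3 (e.g. m³).
The given unit 'm³/s' reduces to m^3 / s. Of the listed options, that is the dimensionality of volumetric flow rate.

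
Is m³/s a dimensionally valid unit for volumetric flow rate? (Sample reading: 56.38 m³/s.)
Yes

volumetric flow rate has SI base units: m^3 / s
m³/s reduces to the same SI base units, so it is a valid unit for volumetric flow rate.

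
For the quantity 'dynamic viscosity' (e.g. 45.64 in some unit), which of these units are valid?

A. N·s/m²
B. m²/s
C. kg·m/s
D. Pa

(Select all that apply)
A

dynamic viscosity has SI base units: kg / (m * s)

Checking each option against kg / (m * s):
  A. N·s/m²: ✓ matches
  B. m²/s: ✗ does not match
  C. kg·m/s: ✗ does not match
  D. Pa: ✗ does not match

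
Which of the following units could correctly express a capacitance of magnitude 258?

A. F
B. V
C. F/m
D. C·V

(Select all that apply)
A

capacitance has SI base units: A^2 * s^4 / (kg * m^2)

Checking each option against A^2 * s^4 / (kg * m^2):
  A. F: ✓ matches
  B. V: ✗ does not match
  C. F/m: ✗ does not match
  D. C·V: ✗ does not match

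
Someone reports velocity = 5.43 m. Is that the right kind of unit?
No

velocity has SI base units: m / s
m does NOT reduce to m / s; a valid unit for velocity would be e.g. m/s.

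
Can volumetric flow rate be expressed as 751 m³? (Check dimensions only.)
No

volumetric flow rate has SI base units: m^3 / s
m³ does NOT reduce to m^3 / s; a valid unit for volumetric flow rate would be e.g. m³/s.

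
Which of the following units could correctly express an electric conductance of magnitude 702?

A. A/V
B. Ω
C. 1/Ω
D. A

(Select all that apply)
A, C

electric conductance has SI base units: A^2 * s^3 / (kg * m^2)

Checking each option against A^2 * s^3 / (kg * m^2):
  A. A/V: ✓ matches
  B. Ω: ✗ does not match
  C. 1/Ω: ✓ matches
  D. A: ✗ does not match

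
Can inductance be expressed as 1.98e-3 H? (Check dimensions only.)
Yes

inductance has SI base units: kg * m^2 / (A^2 * s^2)
H reduces to the same SI base units, so it is a valid unit for inductance.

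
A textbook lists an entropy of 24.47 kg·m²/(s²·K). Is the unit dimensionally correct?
Yes

entropy has SI base units: kg * m^2 / (s^2 * K)
kg·m²/(s²·K) reduces to the same SI base units, so it is a valid unit for entropy.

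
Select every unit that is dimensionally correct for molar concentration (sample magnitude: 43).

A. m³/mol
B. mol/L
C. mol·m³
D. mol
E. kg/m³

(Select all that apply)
B

molar concentration has SI base units: mol / m^3

Checking each option against mol / m^3:
  A. m³/mol: ✗ does not match
  B. mol/L: ✓ matches
  C. mol·m³: ✗ does not match
  D. mol: ✗ does not match
  E. kg/m³: ✗ does not match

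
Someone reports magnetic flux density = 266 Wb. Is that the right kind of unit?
No

magnetic flux density has SI base units: kg / (A * s^2)
Wb does NOT reduce to kg / (A * s^2); a valid unit for magnetic flux density would be e.g. T.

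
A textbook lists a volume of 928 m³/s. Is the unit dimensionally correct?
No

volume has SI base units: m^3
m³/s does NOT reduce to m^3; a valid unit for volume would be e.g. m³.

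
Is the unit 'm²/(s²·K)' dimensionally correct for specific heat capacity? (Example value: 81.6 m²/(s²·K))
Yes

specific heat capacity has SI base units: m^2 / (s^2 * K)
m²/(s²·K) reduces to the same SI base units, so it is a valid unit for specific heat capacity.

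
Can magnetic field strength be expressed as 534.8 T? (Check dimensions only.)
No

magnetic field strength has SI base units: A / m
T does NOT reduce to A / m; a valid unit for magnetic field strength would be e.g. A/m.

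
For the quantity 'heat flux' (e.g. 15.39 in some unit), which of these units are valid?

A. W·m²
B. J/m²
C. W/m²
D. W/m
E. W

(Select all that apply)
C

heat flux has SI base units: kg / s^3

Checking each option against kg / s^3:
  A. W·m²: ✗ does not match
  B. J/m²: ✗ does not match
  C. W/m²: ✓ matches
  D. W/m: ✗ does not match
  E. W: ✗ does not match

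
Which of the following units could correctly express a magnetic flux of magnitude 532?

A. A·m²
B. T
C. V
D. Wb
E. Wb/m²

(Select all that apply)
D

magnetic flux has SI base units: kg * m^2 / (A * s^2)

Checking each option against kg * m^2 / (A * s^2):
  A. A·m²: ✗ does not match
  B. T: ✗ does not match
  C. V: ✗ does not match
  D. Wb: ✓ matches
  E. Wb/m²: ✗ does not match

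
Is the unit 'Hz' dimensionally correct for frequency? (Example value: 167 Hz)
Yes

frequency has SI base units: 1 / s
Hz reduces to the same SI base units, so it is a valid unit for frequency.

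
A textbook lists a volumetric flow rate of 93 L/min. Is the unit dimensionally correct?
Yes

volumetric flow rate has SI base units: m^3 / s
L/min reduces to the same SI base units, so it is a valid unit for volumetric flow rate.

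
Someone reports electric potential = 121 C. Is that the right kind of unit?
No

electric potential has SI base units: kg * m^2 / (A * s^3)
C does NOT reduce to kg * m^2 / (A * s^3); a valid unit for electric potential would be e.g. V.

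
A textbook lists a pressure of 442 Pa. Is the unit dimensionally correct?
Yes

pressure has SI base units: kg / (m * s^2)
Pa reduces to the same SI base units, so it is a valid unit for pressure.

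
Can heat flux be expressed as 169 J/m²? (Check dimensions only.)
No

heat flux has SI base units: kg / s^3
J/m² does NOT reduce to kg / s^3; a valid unit for heat flux would be e.g. W/m².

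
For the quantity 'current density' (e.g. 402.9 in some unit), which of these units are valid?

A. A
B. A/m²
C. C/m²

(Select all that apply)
B

current density has SI base units: A / m^2

Checking each option against A / m^2:
  A. A: ✗ does not match
  B. A/m²: ✓ matches
  C. C/m²: ✗ does not match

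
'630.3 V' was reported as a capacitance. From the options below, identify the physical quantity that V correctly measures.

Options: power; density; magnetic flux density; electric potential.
electric potential

capacitance should have units dimensionally equivalent to A^2 * s^4 / (kg * m^2) (e.g. F).
The given unit 'V' reduces to kg * m^2 / (A * s^3). Of the listed options, that is the dimensionality of electric potential.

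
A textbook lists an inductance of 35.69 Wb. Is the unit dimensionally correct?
No

inductance has SI base units: kg * m^2 / (A^2 * s^2)
Wb does NOT reduce to kg * m^2 / (A^2 * s^2); a valid unit for inductance would be e.g. H.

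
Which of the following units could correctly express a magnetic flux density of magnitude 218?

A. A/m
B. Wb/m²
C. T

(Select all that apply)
B, C

magnetic flux density has SI base units: kg / (A * s^2)

Checking each option against kg / (A * s^2):
  A. A/m: ✗ does not match
  B. Wb/m²: ✓ matches
  C. T: ✓ matches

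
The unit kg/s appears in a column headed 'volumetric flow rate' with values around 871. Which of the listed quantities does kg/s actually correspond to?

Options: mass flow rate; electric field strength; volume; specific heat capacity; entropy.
mass flow rate

volumetric flow rate should have units dimensionally equivalent to m^3 / s (e.g. m³/s).
The given unit 'kg/s' reduces to kg / s. Of the listed options, that is the dimensionality of mass flow rate.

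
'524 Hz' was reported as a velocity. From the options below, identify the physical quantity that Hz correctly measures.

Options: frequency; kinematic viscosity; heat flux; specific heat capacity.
frequency

velocity should have units dimensionally equivalent to m / s (e.g. m/s).
The given unit 'Hz' reduces to 1 / s. Of the listed options, that is the dimensionality of frequency.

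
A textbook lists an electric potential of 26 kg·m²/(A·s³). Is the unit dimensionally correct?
Yes

electric potential has SI base units: kg * m^2 / (A * s^3)
kg·m²/(A·s³) reduces to the same SI base units, so it is a valid unit for electric potential.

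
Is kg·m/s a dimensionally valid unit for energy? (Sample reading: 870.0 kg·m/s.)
No

energy has SI base units: kg * m^2 / s^2
kg·m/s does NOT reduce to kg * m^2 / s^2; a valid unit for energy would be e.g. J.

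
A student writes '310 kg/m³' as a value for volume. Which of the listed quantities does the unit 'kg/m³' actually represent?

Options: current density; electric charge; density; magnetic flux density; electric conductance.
density

volume should have units dimensionally equivalent to m^3 (e.g. m³).
The given unit 'kg/m³' reduces to kg / m^3. Of the listed options, that is the dimensionality of density.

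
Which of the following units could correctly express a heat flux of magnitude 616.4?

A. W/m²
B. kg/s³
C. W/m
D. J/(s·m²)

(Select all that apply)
A, B, D

heat flux has SI base units: kg / s^3

Checking each option against kg / s^3:
  A. W/m²: ✓ matches
  B. kg/s³: ✓ matches
  C. W/m: ✗ does not match
  D. J/(s·m²): ✓ matches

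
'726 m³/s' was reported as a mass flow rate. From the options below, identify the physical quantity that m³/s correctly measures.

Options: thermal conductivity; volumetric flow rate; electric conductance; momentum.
volumetric flow rate

mass flow rate should have units dimensionally equivalent to kg / s (e.g. kg/s).
The given unit 'm³/s' reduces to m^3 / s. Of the listed options, that is the dimensionality of volumetric flow rate.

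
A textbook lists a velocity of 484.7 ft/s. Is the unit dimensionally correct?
Yes

velocity has SI base units: m / s
ft/s reduces to the same SI base units, so it is a valid unit for velocity.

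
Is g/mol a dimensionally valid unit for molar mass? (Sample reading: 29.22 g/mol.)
Yes

molar mass has SI base units: kg / mol
g/mol reduces to the same SI base units, so it is a valid unit for molar mass.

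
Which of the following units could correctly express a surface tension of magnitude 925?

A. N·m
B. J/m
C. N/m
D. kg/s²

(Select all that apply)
C, D

surface tension has SI base units: kg / s^2

Checking each option against kg / s^2:
  A. N·m: ✗ does not match
  B. J/m: ✗ does not match
  C. N/m: ✓ matches
  D. kg/s²: ✓ matches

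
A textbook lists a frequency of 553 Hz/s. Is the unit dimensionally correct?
No

frequency has SI base units: 1 / s
Hz/s does NOT reduce to 1 / s; a valid unit for frequency would be e.g. Hz.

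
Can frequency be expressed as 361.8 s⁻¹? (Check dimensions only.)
Yes

frequency has SI base units: 1 / s
s⁻¹ reduces to the same SI base units, so it is a valid unit for frequency.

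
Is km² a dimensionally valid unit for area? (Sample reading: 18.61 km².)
Yes

area has SI base units: m^2
km² reduces to the same SI base units, so it is a valid unit for area.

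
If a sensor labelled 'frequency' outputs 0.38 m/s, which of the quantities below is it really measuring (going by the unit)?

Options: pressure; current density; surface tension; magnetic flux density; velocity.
velocity

frequency should have units dimensionally equivalent to 1 / s (e.g. Hz).
The given unit 'm/s' reduces to m / s. Of the listed options, that is the dimensionality of velocity.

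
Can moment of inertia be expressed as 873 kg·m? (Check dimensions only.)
No

moment of inertia has SI base units: kg * m^2
kg·m does NOT reduce to kg * m^2; a valid unit for moment of inertia would be e.g. kg·m².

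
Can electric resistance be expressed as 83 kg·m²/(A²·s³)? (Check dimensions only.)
Yes

electric resistance has SI base units: kg * m^2 / (A^2 * s^3)
kg·m²/(A²·s³) reduces to the same SI base units, so it is a valid unit for electric resistance.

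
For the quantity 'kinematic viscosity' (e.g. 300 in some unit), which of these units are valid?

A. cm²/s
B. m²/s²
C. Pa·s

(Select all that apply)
A

kinematic viscosity has SI base units: m^2 / s

Checking each option against m^2 / s:
  A. cm²/s: ✓ matches
  B. m²/s²: ✗ does not match
  C. Pa·s: ✗ does not match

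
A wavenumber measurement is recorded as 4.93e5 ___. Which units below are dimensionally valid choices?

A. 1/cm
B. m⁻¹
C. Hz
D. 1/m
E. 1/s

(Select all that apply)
A, B, D

wavenumber has SI base units: 1 / m

Checking each option against 1 / m:
  A. 1/cm: ✓ matches
  B. m⁻¹: ✓ matches
  C. Hz: ✗ does not match
  D. 1/m: ✓ matches
  E. 1/s: ✗ does not match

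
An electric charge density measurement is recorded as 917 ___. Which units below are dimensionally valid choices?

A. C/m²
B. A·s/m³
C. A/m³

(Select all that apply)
B

electric charge density has SI base units: A * s / m^3

Checking each option against A * s / m^3:
  A. C/m²: ✗ does not match
  B. A·s/m³: ✓ matches
  C. A/m³: ✗ does not match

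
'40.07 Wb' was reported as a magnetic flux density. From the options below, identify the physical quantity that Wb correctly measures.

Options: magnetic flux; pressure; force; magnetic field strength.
magnetic flux

magnetic flux density should have units dimensionally equivalent to kg / (A * s^2) (e.g. T).
The given unit 'Wb' reduces to kg * m^2 / (A * s^2). Of the listed options, that is the dimensionality of magnetic flux.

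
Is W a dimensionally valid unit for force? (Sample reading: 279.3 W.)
No

force has SI base units: kg * m / s^2
W does NOT reduce to kg * m / s^2; a valid unit for force would be e.g. N.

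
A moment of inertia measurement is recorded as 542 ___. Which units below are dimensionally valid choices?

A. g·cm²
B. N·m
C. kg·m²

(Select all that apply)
A, C

moment of inertia has SI base units: kg * m^2

Checking each option against kg * m^2:
  A. g·cm²: ✓ matches
  B. N·m: ✗ does not match
  C. kg·m²: ✓ matches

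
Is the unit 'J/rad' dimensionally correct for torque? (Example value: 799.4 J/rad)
Yes

torque has SI base units: kg * m^2 / s^2
J/rad reduces to the same SI base units, so it is a valid unit for torque.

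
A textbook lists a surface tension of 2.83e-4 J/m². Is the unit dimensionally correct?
Yes

surface tension has SI base units: kg / s^2
J/m² reduces to the same SI base units, so it is a valid unit for surface tension.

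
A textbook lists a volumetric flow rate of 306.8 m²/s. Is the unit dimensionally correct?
No

volumetric flow rate has SI base units: m^3 / s
m²/s does NOT reduce to m^3 / s; a valid unit for volumetric flow rate would be e.g. m³/s.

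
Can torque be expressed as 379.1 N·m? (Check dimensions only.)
Yes

torque has SI base units: kg * m^2 / s^2
N·m reduces to the same SI base units, so it is a valid unit for torque.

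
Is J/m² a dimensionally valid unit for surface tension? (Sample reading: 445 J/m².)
Yes

surface tension has SI base units: kg / s^2
J/m² reduces to the same SI base units, so it is a valid unit for surface tension.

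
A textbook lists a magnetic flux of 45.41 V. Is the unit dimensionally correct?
No

magnetic flux has SI base units: kg * m^2 / (A * s^2)
V does NOT reduce to kg * m^2 / (A * s^2); a valid unit for magnetic flux would be e.g. Wb.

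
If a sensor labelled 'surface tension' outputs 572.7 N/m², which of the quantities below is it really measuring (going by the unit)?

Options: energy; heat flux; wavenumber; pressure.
pressure

surface tension should have units dimensionally equivalent to kg / s^2 (e.g. N/m).
The given unit 'N/m²' reduces to kg / (m * s^2). Of the listed options, that is the dimensionality of pressure.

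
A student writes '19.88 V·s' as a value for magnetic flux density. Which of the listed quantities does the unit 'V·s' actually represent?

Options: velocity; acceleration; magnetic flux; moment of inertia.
magnetic flux

magnetic flux density should have units dimensionally equivalent to kg / (A * s^2) (e.g. T).
The given unit 'V·s' reduces to kg * m^2 / (A * s^2). Of the listed options, that is the dimensionality of magnetic flux.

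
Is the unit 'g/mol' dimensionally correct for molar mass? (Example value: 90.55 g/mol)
Yes

molar mass has SI base units: kg / mol
g/mol reduces to the same SI base units, so it is a valid unit for molar mass.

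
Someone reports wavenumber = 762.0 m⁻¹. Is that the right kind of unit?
Yes

wavenumber has SI base units: 1 / m
m⁻¹ reduces to the same SI base units, so it is a valid unit for wavenumber.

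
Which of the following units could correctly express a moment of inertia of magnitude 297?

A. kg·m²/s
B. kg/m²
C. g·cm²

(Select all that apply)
C

moment of inertia has SI base units: kg * m^2

Checking each option against kg * m^2:
  A. kg·m²/s: ✗ does not match
  B. kg/m²: ✗ does not match
  C. g·cm²: ✓ matches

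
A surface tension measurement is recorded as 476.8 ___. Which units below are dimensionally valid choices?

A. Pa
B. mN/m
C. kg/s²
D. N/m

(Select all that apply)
B, C, D

surface tension has SI base units: kg / s^2

Checking each option against kg / s^2:
  A. Pa: ✗ does not match
  B. mN/m: ✓ matches
  C. kg/s²: ✓ matches
  D. N/m: ✓ matches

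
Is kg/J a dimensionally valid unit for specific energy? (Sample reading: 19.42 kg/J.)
No

specific energy has SI base units: m^2 / s^2
kg/J does NOT reduce to m^2 / s^2; a valid unit for specific energy would be e.g. J/kg.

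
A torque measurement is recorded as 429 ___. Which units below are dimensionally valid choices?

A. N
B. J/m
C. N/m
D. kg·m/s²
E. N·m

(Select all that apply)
E

torque has SI base units: kg * m^2 / s^2

Checking each option against kg * m^2 / s^2:
  A. N: ✗ does not match
  B. J/m: ✗ does not match
  C. N/m: ✗ does not match
  D. kg·m/s²: ✗ does not match
  E. N·m: ✓ matches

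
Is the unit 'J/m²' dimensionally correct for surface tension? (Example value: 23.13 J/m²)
Yes

surface tension has SI base units: kg / s^2
J/m² reduces to the same SI base units, so it is a valid unit for surface tension.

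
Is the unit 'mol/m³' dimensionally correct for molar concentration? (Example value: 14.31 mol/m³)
Yes

molar concentration has SI base units: mol / m^3
mol/m³ reduces to the same SI base units, so it is a valid unit for molar concentration.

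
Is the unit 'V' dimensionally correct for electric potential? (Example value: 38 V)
Yes

electric potential has SI base units: kg * m^2 / (A * s^3)
V reduces to the same SI base units, so it is a valid unit for electric potential.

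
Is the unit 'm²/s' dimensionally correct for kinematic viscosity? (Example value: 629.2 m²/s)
Yes

kinematic viscosity has SI base units: m^2 / s
m²/s reduces to the same SI base units, so it is a valid unit for kinematic viscosity.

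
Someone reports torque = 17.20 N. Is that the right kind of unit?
No

torque has SI base units: kg * m^2 / s^2
N does NOT reduce to kg * m^2 / s^2; a valid unit for torque would be e.g. N·m.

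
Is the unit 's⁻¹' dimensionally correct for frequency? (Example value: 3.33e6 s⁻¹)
Yes

frequency has SI base units: 1 / s
s⁻¹ reduces to the same SI base units, so it is a valid unit for frequency.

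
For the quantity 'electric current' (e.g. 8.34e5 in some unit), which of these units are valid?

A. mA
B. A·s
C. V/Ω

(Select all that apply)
A, C

electric current has SI base units: A

Checking each option against A:
  A. mA: ✓ matches
  B. A·s: ✗ does not match
  C. V/Ω: ✓ matches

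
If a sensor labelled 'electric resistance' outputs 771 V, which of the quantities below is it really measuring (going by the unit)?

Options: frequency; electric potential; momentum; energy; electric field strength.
electric potential

electric resistance should have units dimensionally equivalent to kg * m^2 / (A^2 * s^3) (e.g. Ω).
The given unit 'V' reduces to kg * m^2 / (A * s^3). Of the listed options, that is the dimensionality of electric potential.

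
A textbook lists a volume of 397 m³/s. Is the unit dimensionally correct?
No

volume has SI base units: m^3
m³/s does NOT reduce to m^3; a valid unit for volume would be e.g. m³.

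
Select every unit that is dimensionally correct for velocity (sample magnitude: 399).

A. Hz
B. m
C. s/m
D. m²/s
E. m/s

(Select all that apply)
E

velocity has SI base units: m / s

Checking each option against m / s:
  A. Hz: ✗ does not match
  B. m: ✗ does not match
  C. s/m: ✗ does not match
  D. m²/s: ✗ does not match
  E. m/s: ✓ matches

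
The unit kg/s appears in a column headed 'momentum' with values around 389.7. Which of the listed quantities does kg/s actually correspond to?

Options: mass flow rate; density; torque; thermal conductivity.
mass flow rate

momentum should have units dimensionally equivalent to kg * m / s (e.g. kg·m/s).
The given unit 'kg/s' reduces to kg / s. Of the listed options, that is the dimensionality of mass flow rate.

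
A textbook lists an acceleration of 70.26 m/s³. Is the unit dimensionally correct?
No

acceleration has SI base units: m / s^2
m/s³ does NOT reduce to m / s^2; a valid unit for acceleration would be e.g. m/s².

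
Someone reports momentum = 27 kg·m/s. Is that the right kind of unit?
Yes

momentum has SI base units: kg * m / s
kg·m/s reduces to the same SI base units, so it is a valid unit for momentum.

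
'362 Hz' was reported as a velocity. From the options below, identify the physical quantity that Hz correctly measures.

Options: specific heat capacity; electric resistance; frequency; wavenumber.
frequency

velocity should have units dimensionally equivalent to m / s (e.g. m/s).
The given unit 'Hz' reduces to 1 / s. Of the listed options, that is the dimensionality of frequency.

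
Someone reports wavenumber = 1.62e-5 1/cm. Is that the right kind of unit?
Yes

wavenumber has SI base units: 1 / m
1/cm reduces to the same SI base units, so it is a valid unit for wavenumber.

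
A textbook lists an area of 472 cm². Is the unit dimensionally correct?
Yes

area has SI base units: m^2
cm² reduces to the same SI base units, so it is a valid unit for area.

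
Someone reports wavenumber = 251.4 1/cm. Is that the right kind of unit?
Yes

wavenumber has SI base units: 1 / m
1/cm reduces to the same SI base units, so it is a valid unit for wavenumber.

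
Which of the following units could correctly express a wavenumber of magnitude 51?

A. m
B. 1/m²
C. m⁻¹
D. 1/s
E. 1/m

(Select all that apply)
C, E

wavenumber has SI base units: 1 / m

Checking each option against 1 / m:
  A. m: ✗ does not match
  B. 1/m²: ✗ does not match
  C. m⁻¹: ✓ matches
  D. 1/s: ✗ does not match
  E. 1/m: ✓ matches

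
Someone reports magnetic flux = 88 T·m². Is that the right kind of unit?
Yes

magnetic flux has SI base units: kg * m^2 / (A * s^2)
T·m² reduces to the same SI base units, so it is a valid unit for magnetic flux.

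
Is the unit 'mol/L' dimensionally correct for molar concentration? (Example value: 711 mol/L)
Yes

molar concentration has SI base units: mol / m^3
mol/L reduces to the same SI base units, so it is a valid unit for molar concentration.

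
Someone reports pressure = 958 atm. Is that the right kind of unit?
Yes

pressure has SI base units: kg / (m * s^2)
atm reduces to the same SI base units, so it is a valid unit for pressure.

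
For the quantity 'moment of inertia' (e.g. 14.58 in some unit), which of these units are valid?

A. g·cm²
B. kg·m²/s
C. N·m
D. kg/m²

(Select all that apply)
A

moment of inertia has SI base units: kg * m^2

Checking each option against kg * m^2:
  A. g·cm²: ✓ matches
  B. kg·m²/s: ✗ does not match
  C. N·m: ✗ does not match
  D. kg/m²: ✗ does not match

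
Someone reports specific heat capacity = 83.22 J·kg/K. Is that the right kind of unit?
No

specific heat capacity has SI base units: m^2 / (s^2 * K)
J·kg/K does NOT reduce to m^2 / (s^2 * K); a valid unit for specific heat capacity would be e.g. J/(kg·K).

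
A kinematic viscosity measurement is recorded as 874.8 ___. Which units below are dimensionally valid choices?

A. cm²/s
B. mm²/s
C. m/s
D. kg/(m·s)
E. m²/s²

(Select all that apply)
A, B

kinematic viscosity has SI base units: m^2 / s

Checking each option against m^2 / s:
  A. cm²/s: ✓ matches
  B. mm²/s: ✓ matches
  C. m/s: ✗ does not match
  D. kg/(m·s): ✗ does not match
  E. m²/s²: ✗ does not match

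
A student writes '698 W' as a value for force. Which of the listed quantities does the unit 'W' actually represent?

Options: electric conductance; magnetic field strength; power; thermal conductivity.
power

force should have units dimensionally equivalent to kg * m / s^2 (e.g. N).
The given unit 'W' reduces to kg * m^2 / s^3. Of the listed options, that is the dimensionality of power.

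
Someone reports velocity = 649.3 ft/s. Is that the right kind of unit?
Yes

velocity has SI base units: m / s
ft/s reduces to the same SI base units, so it is a valid unit for velocity.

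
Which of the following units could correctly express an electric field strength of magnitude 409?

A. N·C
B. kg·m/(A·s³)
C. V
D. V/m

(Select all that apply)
B, D

electric field strength has SI base units: kg * m / (A * s^3)

Checking each option against kg * m / (A * s^3):
  A. N·C: ✗ does not match
  B. kg·m/(A·s³): ✓ matches
  C. V: ✗ does not match
  D. V/m: ✓ matches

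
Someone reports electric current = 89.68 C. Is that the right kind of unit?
No

electric current has SI base units: A
C does NOT reduce to A; a valid unit for electric current would be e.g. A.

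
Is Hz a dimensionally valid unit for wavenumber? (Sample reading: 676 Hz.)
No

wavenumber has SI base units: 1 / m
Hz does NOT reduce to 1 / m; a valid unit for wavenumber would be e.g. 1/m.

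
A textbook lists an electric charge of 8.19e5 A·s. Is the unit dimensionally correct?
Yes

electric charge has SI base units: A * s
A·s reduces to the same SI base units, so it is a valid unit for electric charge.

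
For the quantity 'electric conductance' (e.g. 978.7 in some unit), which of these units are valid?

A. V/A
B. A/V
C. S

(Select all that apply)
B, C

electric conductance has SI base units: A^2 * s^3 / (kg * m^2)

Checking each option against A^2 * s^3 / (kg * m^2):
  A. V/A: ✗ does not match
  B. A/V: ✓ matches
  C. S: ✓ matches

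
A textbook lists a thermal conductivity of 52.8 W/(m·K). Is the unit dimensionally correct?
Yes

thermal conductivity has SI base units: kg * m / (s^3 * K)
W/(m·K) reduces to the same SI base units, so it is a valid unit for thermal conductivity.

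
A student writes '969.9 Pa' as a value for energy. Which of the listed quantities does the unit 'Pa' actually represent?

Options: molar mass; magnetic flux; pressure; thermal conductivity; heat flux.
pressure

energy should have units dimensionally equivalent to kg * m^2 / s^2 (e.g. J).
The given unit 'Pa' reduces to kg / (m * s^2). Of the listed options, that is the dimensionality of pressure.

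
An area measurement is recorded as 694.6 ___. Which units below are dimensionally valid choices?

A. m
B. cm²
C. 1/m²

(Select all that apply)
B

area has SI base units: m^2

Checking each option against m^2:
  A. m: ✗ does not match
  B. cm²: ✓ matches
  C. 1/m²: ✗ does not match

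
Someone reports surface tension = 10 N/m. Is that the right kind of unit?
Yes

surface tension has SI base units: kg / s^2
N/m reduces to the same SI base units, so it is a valid unit for surface tension.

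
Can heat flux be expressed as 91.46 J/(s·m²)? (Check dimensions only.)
Yes

heat flux has SI base units: kg / s^3
J/(s·m²) reduces to the same SI base units, so it is a valid unit for heat flux.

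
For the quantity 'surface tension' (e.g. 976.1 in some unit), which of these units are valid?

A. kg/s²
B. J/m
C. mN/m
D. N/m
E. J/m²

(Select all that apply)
A, C, D, E

surface tension has SI base units: kg / s^2

Checking each option against kg / s^2:
  A. kg/s²: ✓ matches
  B. J/m: ✗ does not match
  C. mN/m: ✓ matches
  D. N/m: ✓ matches
  E. J/m²: ✓ matches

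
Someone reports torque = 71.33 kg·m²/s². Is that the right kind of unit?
Yes

torque has SI base units: kg * m^2 / s^2
kg·m²/s² reduces to the same SI base units, so it is a valid unit for torque.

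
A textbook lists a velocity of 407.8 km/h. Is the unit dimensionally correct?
Yes

velocity has SI base units: m / s
km/h reduces to the same SI base units, so it is a valid unit for velocity.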